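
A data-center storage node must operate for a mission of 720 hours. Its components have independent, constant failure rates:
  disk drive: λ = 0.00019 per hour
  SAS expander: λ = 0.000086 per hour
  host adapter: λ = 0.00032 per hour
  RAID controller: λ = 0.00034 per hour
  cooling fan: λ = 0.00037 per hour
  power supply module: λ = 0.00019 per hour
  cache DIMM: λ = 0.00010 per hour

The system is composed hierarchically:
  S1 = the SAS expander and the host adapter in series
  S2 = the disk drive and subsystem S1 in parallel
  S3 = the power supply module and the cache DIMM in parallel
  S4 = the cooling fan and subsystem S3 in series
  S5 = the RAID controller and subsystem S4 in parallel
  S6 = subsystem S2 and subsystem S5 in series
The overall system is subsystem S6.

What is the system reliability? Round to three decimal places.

R(disk drive) = exp(−0.00019 × 720) = 0.87214
R(SAS expander) = exp(−0.000086 × 720) = 0.93996
R(host adapter) = exp(−0.00032 × 720) = 0.79422
R(RAID controller) = exp(−0.00034 × 720) = 0.78286
R(cooling fan) = exp(−0.00037 × 720) = 0.76613
R(power supply module) = exp(−0.00019 × 720) = 0.87214
R(cache DIMM) = exp(−0.00010 × 720) = 0.93053
Series (SAS expander and host adapter): 0.93996 × 0.79422 = 0.74654
Parallel (disk drive and [0.74654]): 1 − (1 − 0.87214)(1 − 0.74654) = 0.96759
Parallel (power supply module and cache DIMM): 1 − (1 − 0.87214)(1 − 0.93053) = 0.99112
Series (cooling fan and [0.99112]): 0.76613 × 0.99112 = 0.75933
Parallel (RAID controller and [0.75933]): 1 − (1 − 0.78286)(1 − 0.75933) = 0.94774
Series ([0.96759] and [0.94774]): 0.96759 × 0.94774 = 0.917

0.917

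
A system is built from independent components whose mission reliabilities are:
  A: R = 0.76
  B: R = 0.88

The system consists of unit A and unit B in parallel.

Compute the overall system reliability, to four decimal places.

Parallel (A and B): 1 − (1 − 0.760000)(1 − 0.880000) = 0.9712

0.9712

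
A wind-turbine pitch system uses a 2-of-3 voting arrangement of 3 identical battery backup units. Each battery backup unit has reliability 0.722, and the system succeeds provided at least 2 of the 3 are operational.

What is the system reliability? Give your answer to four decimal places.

R = Σ_{i=2}^{3} C(3,i) p^i (1−p)^{3−i} with p = 0.722
C(3,2)·0.722^2·0.278^1 = 0.434751
C(3,3)·0.722^3·0.278^0 = 0.376367
Sum = 0.8111

0.8111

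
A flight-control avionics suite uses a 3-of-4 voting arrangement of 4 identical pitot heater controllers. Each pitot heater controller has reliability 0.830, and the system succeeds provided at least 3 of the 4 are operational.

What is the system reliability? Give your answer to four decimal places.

R = Σ_{i=3}^{4} C(4,i) p^i (1−p)^{4−i} with p = 0.830
C(4,3)·0.830^3·0.170^1 = 0.388815
C(4,4)·0.830^4·0.170^0 = 0.474583
Sum = 0.8634

0.8634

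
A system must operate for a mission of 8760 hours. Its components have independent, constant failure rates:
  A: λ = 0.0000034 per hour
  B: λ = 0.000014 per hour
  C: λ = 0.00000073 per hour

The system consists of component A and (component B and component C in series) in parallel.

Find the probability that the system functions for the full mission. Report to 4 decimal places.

0.9964

R(A) = exp(−0.0000034 × 8760) = 0.970655
R(B) = exp(−0.000014 × 8760) = 0.884582
R(C) = exp(−0.00000073 × 8760) = 0.993626
Series (B and C): 0.884582 × 0.993626 = 0.878944
Parallel (A and [0.878944]): 1 − (1 − 0.970655)(1 − 0.878944) = 0.9964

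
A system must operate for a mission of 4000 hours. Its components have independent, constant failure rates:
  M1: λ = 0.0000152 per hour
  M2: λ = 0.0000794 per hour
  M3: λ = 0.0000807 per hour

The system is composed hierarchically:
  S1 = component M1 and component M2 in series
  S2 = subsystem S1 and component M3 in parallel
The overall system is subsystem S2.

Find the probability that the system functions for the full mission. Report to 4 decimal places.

R(M1) = exp(−0.0000152 × 4000) = 0.941011
R(M2) = exp(−0.0000794 × 4000) = 0.727894
R(M3) = exp(−0.0000807 × 4000) = 0.724119
Series (M1 and M2): 0.941011 × 0.727894 = 0.684956
Parallel ([0.684956] and M3): 1 − (1 − 0.684956)(1 − 0.724119) = 0.9131

0.9131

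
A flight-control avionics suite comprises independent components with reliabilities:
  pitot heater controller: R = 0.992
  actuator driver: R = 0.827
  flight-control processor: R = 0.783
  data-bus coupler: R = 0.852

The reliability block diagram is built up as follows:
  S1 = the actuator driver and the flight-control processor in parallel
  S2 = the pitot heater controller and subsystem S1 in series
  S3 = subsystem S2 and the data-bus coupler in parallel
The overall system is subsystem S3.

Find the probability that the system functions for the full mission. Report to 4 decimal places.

Parallel (actuator driver and flight-control processor): 1 − (1 − 0.827000)(1 − 0.783000) = 0.962459
Series (pitot heater controller and [0.962459]): 0.992000 × 0.962459 = 0.954759
Parallel ([0.954759] and data-bus coupler): 1 − (1 − 0.954759)(1 − 0.852000) = 0.9933

0.9933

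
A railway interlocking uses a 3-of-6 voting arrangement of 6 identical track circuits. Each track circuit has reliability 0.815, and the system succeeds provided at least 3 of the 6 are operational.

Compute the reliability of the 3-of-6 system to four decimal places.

R = Σ_{i=3}^{6} C(6,i) p^i (1−p)^{6−i} with p = 0.815
C(6,3)·0.815^3·0.185^3 = 0.068552
C(6,4)·0.815^4·0.185^2 = 0.226498
C(6,5)·0.815^5·0.185^1 = 0.399127
C(6,6)·0.815^6·0.185^0 = 0.293053
Sum = 0.9872

0.9872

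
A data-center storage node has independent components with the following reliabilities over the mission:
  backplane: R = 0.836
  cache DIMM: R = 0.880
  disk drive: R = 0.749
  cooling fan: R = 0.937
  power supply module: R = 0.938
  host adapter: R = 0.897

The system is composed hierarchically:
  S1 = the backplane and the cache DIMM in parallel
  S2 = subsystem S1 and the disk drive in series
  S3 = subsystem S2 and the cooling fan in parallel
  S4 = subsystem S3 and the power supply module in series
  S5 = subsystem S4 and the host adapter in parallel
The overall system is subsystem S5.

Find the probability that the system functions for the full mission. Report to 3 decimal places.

0.992

Parallel (backplane and cache DIMM): 1 − (1 − 0.83600)(1 − 0.88000) = 0.98032
Series ([0.98032] and disk drive): 0.98032 × 0.74900 = 0.73426
Parallel ([0.73426] and cooling fan): 1 − (1 − 0.73426)(1 − 0.93700) = 0.98326
Series ([0.98326] and power supply module): 0.98326 × 0.93800 = 0.92230
Parallel ([0.92230] and host adapter): 1 − (1 − 0.92230)(1 − 0.89700) = 0.992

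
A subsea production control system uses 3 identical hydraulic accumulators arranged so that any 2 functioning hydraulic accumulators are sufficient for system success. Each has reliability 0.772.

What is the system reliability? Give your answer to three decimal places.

0.868

R = Σ_{i=2}^{3} C(3,i) p^i (1−p)^{3−i} with p = 0.772
C(3,2)·0.772^2·0.228^1 = 0.40765
C(3,3)·0.772^3·0.228^0 = 0.46010
Sum = 0.868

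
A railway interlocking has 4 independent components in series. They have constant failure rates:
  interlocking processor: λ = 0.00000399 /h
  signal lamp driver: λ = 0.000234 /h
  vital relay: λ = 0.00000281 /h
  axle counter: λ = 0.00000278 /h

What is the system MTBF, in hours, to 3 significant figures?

Series of exponential components: λ_sys = Σ λ_i
λ_sys = 0.00000399 + 0.000234 + 0.00000281 + 0.00000278 = 2.4358e-04 /h
MTBF = 1 / λ_sys = 4110 h

4110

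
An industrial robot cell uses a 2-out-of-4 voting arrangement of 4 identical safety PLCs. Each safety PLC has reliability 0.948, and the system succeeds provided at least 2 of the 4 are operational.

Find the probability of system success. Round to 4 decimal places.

R = Σ_{i=2}^{4} C(4,i) p^i (1−p)^{4−i} with p = 0.948
C(4,2)·0.948^2·0.052^2 = 0.014581
C(4,3)·0.948^3·0.052^1 = 0.177210
C(4,4)·0.948^4·0.052^0 = 0.807669
Sum = 0.9995

0.9995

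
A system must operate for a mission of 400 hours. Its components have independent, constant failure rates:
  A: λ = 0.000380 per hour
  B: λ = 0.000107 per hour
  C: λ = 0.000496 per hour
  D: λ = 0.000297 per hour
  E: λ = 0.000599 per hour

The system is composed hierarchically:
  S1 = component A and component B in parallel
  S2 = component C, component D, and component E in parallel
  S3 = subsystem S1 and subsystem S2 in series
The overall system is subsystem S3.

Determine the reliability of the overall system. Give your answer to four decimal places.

R(A) = exp(−0.000380 × 400) = 0.858988
R(B) = exp(−0.000107 × 400) = 0.958103
R(C) = exp(−0.000496 × 400) = 0.820042
R(D) = exp(−0.000297 × 400) = 0.887985
R(E) = exp(−0.000599 × 400) = 0.786943
Parallel (A and B): 1 − (1 − 0.858988)(1 − 0.958103) = 0.994092
Parallel (C, D, and E): 1 − (1 − 0.820042)(1 − 0.887985)(1 − 0.786943) = 0.995705
Series ([0.994092] and [0.995705]): 0.994092 × 0.995705 = 0.9898

0.9898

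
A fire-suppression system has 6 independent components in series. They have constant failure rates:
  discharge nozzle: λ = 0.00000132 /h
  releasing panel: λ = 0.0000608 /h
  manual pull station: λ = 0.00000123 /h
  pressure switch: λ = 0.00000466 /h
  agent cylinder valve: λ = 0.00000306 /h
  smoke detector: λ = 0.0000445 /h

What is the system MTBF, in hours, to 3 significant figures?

8650

Series of exponential components: λ_sys = Σ λ_i
λ_sys = 0.00000132 + 0.0000608 + 0.00000123 + 0.00000466 + 0.00000306 + 0.0000445 = 1.1557e-04 /h
MTBF = 1 / λ_sys = 8650 h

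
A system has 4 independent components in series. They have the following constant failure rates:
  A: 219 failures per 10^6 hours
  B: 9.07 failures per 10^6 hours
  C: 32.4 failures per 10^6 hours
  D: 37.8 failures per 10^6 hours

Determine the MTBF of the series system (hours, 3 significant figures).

3350

Series of exponential components: λ_sys = Σ λ_i
λ_sys = 0.000219 + 0.00000907 + 0.0000324 + 0.0000378 = 2.9827e-04 /h
MTBF = 1 / λ_sys = 3350 h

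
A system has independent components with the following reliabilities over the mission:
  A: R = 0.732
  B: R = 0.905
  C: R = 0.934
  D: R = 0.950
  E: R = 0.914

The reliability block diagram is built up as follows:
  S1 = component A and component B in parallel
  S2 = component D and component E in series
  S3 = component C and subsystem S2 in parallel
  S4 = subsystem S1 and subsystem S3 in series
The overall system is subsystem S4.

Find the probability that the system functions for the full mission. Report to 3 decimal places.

Parallel (A and B): 1 − (1 − 0.73200)(1 − 0.90500) = 0.97454
Series (D and E): 0.95000 × 0.91400 = 0.86830
Parallel (C and [0.86830]): 1 − (1 − 0.93400)(1 − 0.86830) = 0.99131
Series ([0.97454] and [0.99131]): 0.97454 × 0.99131 = 0.966

0.966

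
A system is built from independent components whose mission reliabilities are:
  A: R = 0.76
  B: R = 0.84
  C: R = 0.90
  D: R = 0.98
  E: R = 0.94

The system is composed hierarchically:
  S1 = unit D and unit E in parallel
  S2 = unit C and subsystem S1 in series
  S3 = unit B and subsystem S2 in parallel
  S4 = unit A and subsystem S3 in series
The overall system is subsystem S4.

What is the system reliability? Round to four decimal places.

Parallel (D and E): 1 − (1 − 0.980000)(1 − 0.940000) = 0.998800
Series (C and [0.998800]): 0.900000 × 0.998800 = 0.898920
Parallel (B and [0.898920]): 1 − (1 − 0.840000)(1 − 0.898920) = 0.983827
Series (A and [0.983827]): 0.760000 × 0.983827 = 0.7477

0.7477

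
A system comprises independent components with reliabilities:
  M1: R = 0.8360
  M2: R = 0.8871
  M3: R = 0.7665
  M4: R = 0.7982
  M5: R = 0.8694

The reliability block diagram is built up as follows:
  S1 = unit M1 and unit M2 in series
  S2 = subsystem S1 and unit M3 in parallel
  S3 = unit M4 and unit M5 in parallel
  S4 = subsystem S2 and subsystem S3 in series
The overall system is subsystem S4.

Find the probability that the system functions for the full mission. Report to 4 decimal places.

0.9149

Series (M1 and M2): 0.836000 × 0.887100 = 0.741616
Parallel ([0.741616] and M3): 1 − (1 − 0.741616)(1 − 0.766500) = 0.939667
Parallel (M4 and M5): 1 − (1 − 0.798200)(1 − 0.869400) = 0.973645
Series ([0.939667] and [0.973645]): 0.939667 × 0.973645 = 0.9149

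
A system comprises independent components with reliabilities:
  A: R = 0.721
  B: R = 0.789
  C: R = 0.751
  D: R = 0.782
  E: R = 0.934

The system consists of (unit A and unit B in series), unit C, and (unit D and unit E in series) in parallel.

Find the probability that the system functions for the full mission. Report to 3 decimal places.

0.971

Series (A and B): 0.72100 × 0.78900 = 0.56887
Series (D and E): 0.78200 × 0.93400 = 0.73039
Parallel ([0.56887], C, and [0.73039]): 1 − (1 − 0.56887)(1 − 0.75100)(1 − 0.73039) = 0.971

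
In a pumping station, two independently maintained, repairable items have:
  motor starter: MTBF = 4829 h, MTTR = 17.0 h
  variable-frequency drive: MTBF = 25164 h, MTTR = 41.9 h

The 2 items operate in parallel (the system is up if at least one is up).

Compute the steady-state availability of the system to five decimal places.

0.99999

A(motor starter) = MTBF/(MTBF+MTTR) = 4829/(4829+17.0) = 0.996492
A(variable-frequency drive) = MTBF/(MTBF+MTTR) = 25164/(25164+41.9) = 0.998338
Parallel availability: 1 − (1 − 0.996492)(1 − 0.998338) = 0.99999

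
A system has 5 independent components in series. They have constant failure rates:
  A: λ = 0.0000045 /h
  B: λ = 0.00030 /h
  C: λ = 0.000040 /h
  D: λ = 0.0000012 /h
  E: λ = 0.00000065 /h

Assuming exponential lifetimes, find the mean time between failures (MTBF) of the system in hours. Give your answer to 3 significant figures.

2890

Series of exponential components: λ_sys = Σ λ_i
λ_sys = 0.0000045 + 0.00030 + 0.000040 + 0.0000012 + 0.00000065 = 3.4635e-04 /h
MTBF = 1 / λ_sys = 2890 h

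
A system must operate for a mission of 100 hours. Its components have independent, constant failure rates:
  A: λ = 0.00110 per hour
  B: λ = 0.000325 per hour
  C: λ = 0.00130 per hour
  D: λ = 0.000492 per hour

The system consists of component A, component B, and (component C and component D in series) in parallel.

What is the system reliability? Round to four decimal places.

0.9995

R(A) = exp(−0.00110 × 100) = 0.895834
R(B) = exp(−0.000325 × 100) = 0.968022
R(C) = exp(−0.00130 × 100) = 0.878095
R(D) = exp(−0.000492 × 100) = 0.951991
Series (C and D): 0.878095 × 0.951991 = 0.835939
Parallel (A, B, and [0.835939]): 1 − (1 − 0.895834)(1 − 0.968022)(1 − 0.835939) = 0.9995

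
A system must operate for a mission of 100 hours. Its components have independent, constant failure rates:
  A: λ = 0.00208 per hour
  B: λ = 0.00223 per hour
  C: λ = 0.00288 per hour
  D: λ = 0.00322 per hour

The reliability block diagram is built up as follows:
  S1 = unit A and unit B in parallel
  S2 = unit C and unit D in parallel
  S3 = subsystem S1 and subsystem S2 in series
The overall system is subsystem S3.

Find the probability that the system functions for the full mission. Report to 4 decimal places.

R(A) = exp(−0.00208 × 100) = 0.812207
R(B) = exp(−0.00223 × 100) = 0.800115
R(C) = exp(−0.00288 × 100) = 0.749762
R(D) = exp(−0.00322 × 100) = 0.724698
Parallel (A and B): 1 − (1 − 0.812207)(1 − 0.800115) = 0.962463
Parallel (C and D): 1 − (1 − 0.749762)(1 − 0.724698) = 0.931109
Series ([0.962463] and [0.931109]): 0.962463 × 0.931109 = 0.8962

0.8962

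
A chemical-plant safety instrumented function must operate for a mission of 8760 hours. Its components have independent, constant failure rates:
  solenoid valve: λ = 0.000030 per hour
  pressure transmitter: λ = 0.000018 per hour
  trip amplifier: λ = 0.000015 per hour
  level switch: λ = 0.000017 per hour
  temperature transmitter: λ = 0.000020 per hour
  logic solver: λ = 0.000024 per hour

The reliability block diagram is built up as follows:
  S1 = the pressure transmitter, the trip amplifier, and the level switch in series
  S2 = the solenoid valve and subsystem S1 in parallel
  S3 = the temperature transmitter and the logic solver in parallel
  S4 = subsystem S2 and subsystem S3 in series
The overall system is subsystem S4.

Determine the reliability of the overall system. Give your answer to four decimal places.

0.8901

R(solenoid valve) = exp(−0.000030 × 8760) = 0.768896
R(pressure transmitter) = exp(−0.000018 × 8760) = 0.854123
R(trip amplifier) = exp(−0.000015 × 8760) = 0.876867
R(level switch) = exp(−0.000017 × 8760) = 0.861638
R(temperature transmitter) = exp(−0.000020 × 8760) = 0.839289
R(logic solver) = exp(−0.000024 × 8760) = 0.810390
Series (pressure transmitter, trip amplifier, and level switch): 0.854123 × 0.876867 × 0.861638 = 0.645326
Parallel (solenoid valve and [0.645326]): 1 − (1 − 0.768896)(1 − 0.645326) = 0.918033
Parallel (temperature transmitter and logic solver): 1 − (1 − 0.839289)(1 − 0.810390) = 0.969528
Series ([0.918033] and [0.969528]): 0.918033 × 0.969528 = 0.8901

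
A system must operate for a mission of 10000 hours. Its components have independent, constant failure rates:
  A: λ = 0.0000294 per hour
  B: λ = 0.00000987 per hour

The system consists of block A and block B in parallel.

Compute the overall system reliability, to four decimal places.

0.9761

R(A) = exp(−0.0000294 × 10000) = 0.745276
R(B) = exp(−0.00000987 × 10000) = 0.906014
Parallel (A and B): 1 − (1 − 0.745276)(1 − 0.906014) = 0.9761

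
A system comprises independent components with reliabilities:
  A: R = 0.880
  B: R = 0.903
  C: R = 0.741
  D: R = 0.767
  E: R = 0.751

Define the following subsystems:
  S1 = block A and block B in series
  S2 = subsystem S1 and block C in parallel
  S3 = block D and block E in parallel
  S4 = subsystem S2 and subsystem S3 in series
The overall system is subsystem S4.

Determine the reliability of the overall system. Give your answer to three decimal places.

0.892

Series (A and B): 0.88000 × 0.90300 = 0.79464
Parallel ([0.79464] and C): 1 − (1 − 0.79464)(1 − 0.74100) = 0.94681
Parallel (D and E): 1 − (1 − 0.76700)(1 − 0.75100) = 0.94198
Series ([0.94681] and [0.94198]): 0.94681 × 0.94198 = 0.892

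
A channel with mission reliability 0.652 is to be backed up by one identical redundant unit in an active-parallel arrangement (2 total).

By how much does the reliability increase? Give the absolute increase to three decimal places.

0.227

R_before = 0.652
R_after = 1 − (1 − 0.652)^2 = 0.879
ΔR = 0.879 − 0.652 = 0.227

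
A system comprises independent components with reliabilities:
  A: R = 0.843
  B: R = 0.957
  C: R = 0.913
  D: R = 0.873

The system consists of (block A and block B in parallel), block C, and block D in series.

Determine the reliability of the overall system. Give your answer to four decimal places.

Parallel (A and B): 1 − (1 − 0.843000)(1 − 0.957000) = 0.993249
Series ([0.993249], C, and D): 0.993249 × 0.913000 × 0.873000 = 0.7917

0.7917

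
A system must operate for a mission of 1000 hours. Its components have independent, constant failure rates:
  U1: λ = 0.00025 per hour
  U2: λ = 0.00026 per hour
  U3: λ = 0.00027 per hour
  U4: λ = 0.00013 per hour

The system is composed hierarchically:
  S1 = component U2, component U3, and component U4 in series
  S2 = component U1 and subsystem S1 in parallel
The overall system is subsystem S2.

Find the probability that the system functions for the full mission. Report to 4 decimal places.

0.8931

R(U1) = exp(−0.00025 × 1000) = 0.778801
R(U2) = exp(−0.00026 × 1000) = 0.771052
R(U3) = exp(−0.00027 × 1000) = 0.763379
R(U4) = exp(−0.00013 × 1000) = 0.878095
Series (U2, U3, and U4): 0.771052 × 0.763379 × 0.878095 = 0.516851
Parallel (U1 and [0.516851]): 1 − (1 − 0.778801)(1 − 0.516851) = 0.8931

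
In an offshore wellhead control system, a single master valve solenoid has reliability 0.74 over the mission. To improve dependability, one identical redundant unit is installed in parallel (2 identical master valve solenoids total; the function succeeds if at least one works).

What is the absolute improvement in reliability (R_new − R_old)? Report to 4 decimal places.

R_before = 0.74
R_after = 1 − (1 − 0.74)^2 = 0.9324
ΔR = 0.9324 − 0.74 = 0.1924

0.1924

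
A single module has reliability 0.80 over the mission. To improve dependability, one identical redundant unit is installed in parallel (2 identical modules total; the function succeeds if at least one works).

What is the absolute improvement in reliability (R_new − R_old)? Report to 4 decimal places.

0.1600

R_before = 0.80
R_after = 1 − (1 − 0.80)^2 = 0.9600
ΔR = 0.9600 − 0.80 = 0.1600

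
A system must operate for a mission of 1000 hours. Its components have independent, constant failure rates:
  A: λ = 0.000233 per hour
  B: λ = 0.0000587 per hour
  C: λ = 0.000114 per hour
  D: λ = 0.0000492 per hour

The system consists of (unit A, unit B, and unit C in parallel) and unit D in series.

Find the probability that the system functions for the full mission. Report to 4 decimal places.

R(A) = exp(−0.000233 × 1000) = 0.792154
R(B) = exp(−0.0000587 × 1000) = 0.942990
R(C) = exp(−0.000114 × 1000) = 0.892258
R(D) = exp(−0.0000492 × 1000) = 0.951991
Parallel (A, B, and C): 1 − (1 − 0.792154)(1 − 0.942990)(1 − 0.892258) = 0.998723
Series ([0.998723] and D): 0.998723 × 0.951991 = 0.9508

0.9508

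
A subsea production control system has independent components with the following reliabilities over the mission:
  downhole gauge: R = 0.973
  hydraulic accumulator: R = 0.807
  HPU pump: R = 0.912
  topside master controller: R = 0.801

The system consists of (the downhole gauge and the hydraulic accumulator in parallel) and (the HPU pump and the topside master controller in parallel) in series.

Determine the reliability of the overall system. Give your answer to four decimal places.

Parallel (downhole gauge and hydraulic accumulator): 1 − (1 − 0.973000)(1 − 0.807000) = 0.994789
Parallel (HPU pump and topside master controller): 1 − (1 − 0.912000)(1 − 0.801000) = 0.982488
Series ([0.994789] and [0.982488]): 0.994789 × 0.982488 = 0.9774

0.9774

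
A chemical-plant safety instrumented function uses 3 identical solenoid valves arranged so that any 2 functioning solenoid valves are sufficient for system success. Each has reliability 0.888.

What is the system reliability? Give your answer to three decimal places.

R = Σ_{i=2}^{3} C(3,i) p^i (1−p)^{3−i} with p = 0.888
C(3,2)·0.888^2·0.112^1 = 0.26495
C(3,3)·0.888^3·0.112^0 = 0.70023
Sum = 0.965

0.965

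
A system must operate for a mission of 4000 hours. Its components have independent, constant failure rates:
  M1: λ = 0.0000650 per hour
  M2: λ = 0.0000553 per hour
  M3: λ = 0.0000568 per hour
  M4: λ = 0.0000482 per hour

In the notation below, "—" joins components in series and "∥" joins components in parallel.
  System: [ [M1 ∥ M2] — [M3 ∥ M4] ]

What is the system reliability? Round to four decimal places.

0.9205

R(M1) = exp(−0.0000650 × 4000) = 0.771052
R(M2) = exp(−0.0000553 × 4000) = 0.801556
R(M3) = exp(−0.0000568 × 4000) = 0.796761
R(M4) = exp(−0.0000482 × 4000) = 0.824647
Parallel (M1 and M2): 1 − (1 − 0.771052)(1 − 0.801556) = 0.954567
Parallel (M3 and M4): 1 − (1 − 0.796761)(1 − 0.824647) = 0.964361
Series ([0.954567] and [0.964361]): 0.954567 × 0.964361 = 0.9205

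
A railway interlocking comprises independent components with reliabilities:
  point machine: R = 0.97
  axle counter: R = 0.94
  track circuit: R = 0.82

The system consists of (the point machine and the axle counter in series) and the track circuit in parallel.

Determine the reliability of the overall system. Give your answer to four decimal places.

Series (point machine and axle counter): 0.970000 × 0.940000 = 0.911800
Parallel ([0.911800] and track circuit): 1 − (1 − 0.911800)(1 − 0.820000) = 0.9841

0.9841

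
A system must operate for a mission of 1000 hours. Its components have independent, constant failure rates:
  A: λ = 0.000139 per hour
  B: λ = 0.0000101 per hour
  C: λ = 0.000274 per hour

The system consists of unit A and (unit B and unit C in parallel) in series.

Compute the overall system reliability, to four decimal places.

R(A) = exp(−0.000139 × 1000) = 0.870228
R(B) = exp(−0.0000101 × 1000) = 0.989951
R(C) = exp(−0.000274 × 1000) = 0.760332
Parallel (B and C): 1 − (1 − 0.989951)(1 − 0.760332) = 0.997592
Series (A and [0.997592]): 0.870228 × 0.997592 = 0.8681

0.8681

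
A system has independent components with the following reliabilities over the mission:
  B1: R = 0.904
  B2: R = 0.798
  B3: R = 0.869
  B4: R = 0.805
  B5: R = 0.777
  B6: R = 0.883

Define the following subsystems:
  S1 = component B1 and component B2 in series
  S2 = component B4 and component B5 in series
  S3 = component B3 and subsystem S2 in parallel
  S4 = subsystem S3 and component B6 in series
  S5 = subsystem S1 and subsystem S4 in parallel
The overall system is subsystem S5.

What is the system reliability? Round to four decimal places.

Series (B1 and B2): 0.904000 × 0.798000 = 0.721392
Series (B4 and B5): 0.805000 × 0.777000 = 0.625485
Parallel (B3 and [0.625485]): 1 − (1 − 0.869000)(1 − 0.625485) = 0.950939
Series ([0.950939] and B6): 0.950939 × 0.883000 = 0.839679
Parallel ([0.721392] and [0.839679]): 1 − (1 − 0.721392)(1 − 0.839679) = 0.9553

0.9553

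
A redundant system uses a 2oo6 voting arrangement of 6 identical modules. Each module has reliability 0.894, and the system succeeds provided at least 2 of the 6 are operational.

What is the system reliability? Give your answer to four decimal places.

0.9999

R = Σ_{i=2}^{6} C(6,i) p^i (1−p)^{6−i} with p = 0.894
C(6,2)·0.894^2·0.106^4 = 0.001514
C(6,3)·0.894^3·0.106^3 = 0.017020
C(6,4)·0.894^4·0.106^2 = 0.107660
C(6,5)·0.894^5·0.106^1 = 0.363199
C(6,6)·0.894^6·0.106^0 = 0.510535
Sum = 0.9999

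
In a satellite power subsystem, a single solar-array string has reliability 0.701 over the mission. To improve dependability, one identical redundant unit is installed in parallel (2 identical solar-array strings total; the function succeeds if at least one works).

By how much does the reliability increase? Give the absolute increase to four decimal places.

0.2096

R_before = 0.701
R_after = 1 − (1 − 0.701)^2 = 0.9106
ΔR = 0.9106 − 0.701 = 0.2096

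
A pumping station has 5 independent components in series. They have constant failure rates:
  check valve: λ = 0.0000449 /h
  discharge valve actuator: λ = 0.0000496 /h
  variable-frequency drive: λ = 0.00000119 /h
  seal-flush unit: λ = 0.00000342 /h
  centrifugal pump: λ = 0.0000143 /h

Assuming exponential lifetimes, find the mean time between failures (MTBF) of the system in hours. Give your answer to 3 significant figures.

Series of exponential components: λ_sys = Σ λ_i
λ_sys = 0.0000449 + 0.0000496 + 0.00000119 + 0.00000342 + 0.0000143 = 1.1341e-04 /h
MTBF = 1 / λ_sys = 8820 h

8820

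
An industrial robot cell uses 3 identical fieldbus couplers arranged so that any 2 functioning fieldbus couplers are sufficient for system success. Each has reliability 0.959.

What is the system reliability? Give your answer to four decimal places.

0.9951

R = Σ_{i=2}^{3} C(3,i) p^i (1−p)^{3−i} with p = 0.959
C(3,2)·0.959^2·0.041^1 = 0.113121
C(3,3)·0.959^3·0.041^0 = 0.881974
Sum = 0.9951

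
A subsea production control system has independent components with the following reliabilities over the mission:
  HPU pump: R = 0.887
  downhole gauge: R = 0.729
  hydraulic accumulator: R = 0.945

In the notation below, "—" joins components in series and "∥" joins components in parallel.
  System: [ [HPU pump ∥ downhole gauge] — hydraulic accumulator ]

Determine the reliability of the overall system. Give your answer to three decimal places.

0.916

Parallel (HPU pump and downhole gauge): 1 − (1 − 0.88700)(1 − 0.72900) = 0.96938
Series ([0.96938] and hydraulic accumulator): 0.96938 × 0.94500 = 0.916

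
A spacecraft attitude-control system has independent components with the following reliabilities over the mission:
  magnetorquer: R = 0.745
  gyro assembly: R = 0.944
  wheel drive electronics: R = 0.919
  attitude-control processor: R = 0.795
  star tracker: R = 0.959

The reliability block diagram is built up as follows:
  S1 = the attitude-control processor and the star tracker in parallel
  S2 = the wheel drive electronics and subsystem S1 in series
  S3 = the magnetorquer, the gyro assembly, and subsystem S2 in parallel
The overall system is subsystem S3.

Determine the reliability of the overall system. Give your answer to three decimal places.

Parallel (attitude-control processor and star tracker): 1 − (1 − 0.79500)(1 − 0.95900) = 0.99160
Series (wheel drive electronics and [0.99160]): 0.91900 × 0.99160 = 0.91128
Parallel (magnetorquer, gyro assembly, and [0.91128]): 1 − (1 − 0.74500)(1 − 0.94400)(1 − 0.91128) = 0.999

0.999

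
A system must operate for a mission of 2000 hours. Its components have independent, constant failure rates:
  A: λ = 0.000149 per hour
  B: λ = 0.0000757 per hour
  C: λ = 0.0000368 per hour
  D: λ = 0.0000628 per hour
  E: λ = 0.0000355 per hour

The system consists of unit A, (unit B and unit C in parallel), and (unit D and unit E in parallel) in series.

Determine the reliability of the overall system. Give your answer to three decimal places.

R(A) = exp(−0.000149 × 2000) = 0.74230
R(B) = exp(−0.0000757 × 2000) = 0.85950
R(C) = exp(−0.0000368 × 2000) = 0.92904
R(D) = exp(−0.0000628 × 2000) = 0.88197
R(E) = exp(−0.0000355 × 2000) = 0.93146
Parallel (B and C): 1 − (1 − 0.85950)(1 − 0.92904) = 0.99003
Parallel (D and E): 1 − (1 − 0.88197)(1 − 0.93146) = 0.99191
Series (A, [0.99003], and [0.99191]): 0.74230 × 0.99003 × 0.99191 = 0.729

0.729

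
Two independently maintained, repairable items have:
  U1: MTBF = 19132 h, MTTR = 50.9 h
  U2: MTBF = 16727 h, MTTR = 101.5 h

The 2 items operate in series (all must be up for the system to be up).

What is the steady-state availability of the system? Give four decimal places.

A(U1) = MTBF/(MTBF+MTTR) = 19132/(19132+50.9) = 0.997347
A(U2) = MTBF/(MTBF+MTTR) = 16727/(16727+101.5) = 0.993969
Series availability: 0.997347 × 0.993969 = 0.9913

0.9913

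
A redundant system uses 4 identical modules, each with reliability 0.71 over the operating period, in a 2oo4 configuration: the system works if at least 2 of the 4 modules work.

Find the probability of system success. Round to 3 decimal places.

0.924

R = Σ_{i=2}^{4} C(4,i) p^i (1−p)^{4−i} with p = 0.71
C(4,2)·0.71^2·0.29^2 = 0.25437
C(4,3)·0.71^3·0.29^1 = 0.41518
C(4,4)·0.71^4·0.29^0 = 0.25412
Sum = 0.924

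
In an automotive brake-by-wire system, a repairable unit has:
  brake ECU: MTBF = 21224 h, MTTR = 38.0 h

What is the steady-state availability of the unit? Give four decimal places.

0.9982

A(brake ECU) = MTBF/(MTBF+MTTR) = 21224/(21224+38.0) = 0.9982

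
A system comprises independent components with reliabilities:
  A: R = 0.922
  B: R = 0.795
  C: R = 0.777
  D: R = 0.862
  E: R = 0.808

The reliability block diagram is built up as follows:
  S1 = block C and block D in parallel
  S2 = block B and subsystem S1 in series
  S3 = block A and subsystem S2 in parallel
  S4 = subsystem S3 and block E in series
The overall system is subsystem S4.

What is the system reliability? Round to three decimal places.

0.794

Parallel (C and D): 1 − (1 − 0.77700)(1 − 0.86200) = 0.96923
Series (B and [0.96923]): 0.79500 × 0.96923 = 0.77054
Parallel (A and [0.77054]): 1 − (1 − 0.92200)(1 − 0.77054) = 0.98210
Series ([0.98210] and E): 0.98210 × 0.80800 = 0.794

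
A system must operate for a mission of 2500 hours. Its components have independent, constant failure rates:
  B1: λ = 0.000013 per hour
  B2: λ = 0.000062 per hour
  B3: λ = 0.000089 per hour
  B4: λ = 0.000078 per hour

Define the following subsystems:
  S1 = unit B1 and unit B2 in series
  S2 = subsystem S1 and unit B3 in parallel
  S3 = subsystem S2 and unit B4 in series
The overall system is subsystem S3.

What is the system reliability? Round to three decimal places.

R(B1) = exp(−0.000013 × 2500) = 0.96802
R(B2) = exp(−0.000062 × 2500) = 0.85642
R(B3) = exp(−0.000089 × 2500) = 0.80052
R(B4) = exp(−0.000078 × 2500) = 0.82283
Series (B1 and B2): 0.96802 × 0.85642 = 0.82903
Parallel ([0.82903] and B3): 1 − (1 − 0.82903)(1 − 0.80052) = 0.96589
Series ([0.96589] and B4): 0.96589 × 0.82283 = 0.795

0.795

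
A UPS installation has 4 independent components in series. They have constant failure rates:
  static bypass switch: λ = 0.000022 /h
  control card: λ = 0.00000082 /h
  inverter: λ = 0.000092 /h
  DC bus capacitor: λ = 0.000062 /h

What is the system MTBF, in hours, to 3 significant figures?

Series of exponential components: λ_sys = Σ λ_i
λ_sys = 0.000022 + 0.00000082 + 0.000092 + 0.000062 = 1.7682e-04 /h
MTBF = 1 / λ_sys = 5660 h

5660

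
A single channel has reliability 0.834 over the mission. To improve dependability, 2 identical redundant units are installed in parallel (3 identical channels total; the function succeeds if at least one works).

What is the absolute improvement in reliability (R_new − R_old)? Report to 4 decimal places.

0.1614

R_before = 0.834
R_after = 1 − (1 − 0.834)^3 = 0.9954
ΔR = 0.9954 − 0.834 = 0.1614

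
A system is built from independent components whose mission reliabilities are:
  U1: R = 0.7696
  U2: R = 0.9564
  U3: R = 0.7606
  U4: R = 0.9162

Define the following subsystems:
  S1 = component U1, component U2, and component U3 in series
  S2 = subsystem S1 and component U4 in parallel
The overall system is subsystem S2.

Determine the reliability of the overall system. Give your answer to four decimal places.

0.9631

Series (U1, U2, and U3): 0.769600 × 0.956400 × 0.760600 = 0.559836
Parallel ([0.559836] and U4): 1 − (1 − 0.559836)(1 − 0.916200) = 0.9631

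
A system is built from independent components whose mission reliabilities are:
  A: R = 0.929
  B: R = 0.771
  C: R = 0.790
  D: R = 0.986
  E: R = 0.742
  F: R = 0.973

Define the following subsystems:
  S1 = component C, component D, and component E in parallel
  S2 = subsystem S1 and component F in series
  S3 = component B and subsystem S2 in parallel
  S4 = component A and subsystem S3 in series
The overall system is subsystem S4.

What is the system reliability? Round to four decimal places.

0.9231

Parallel (C, D, and E): 1 − (1 − 0.790000)(1 − 0.986000)(1 − 0.742000) = 0.999241
Series ([0.999241] and F): 0.999241 × 0.973000 = 0.972261
Parallel (B and [0.972261]): 1 − (1 − 0.771000)(1 − 0.972261) = 0.993648
Series (A and [0.993648]): 0.929000 × 0.993648 = 0.9231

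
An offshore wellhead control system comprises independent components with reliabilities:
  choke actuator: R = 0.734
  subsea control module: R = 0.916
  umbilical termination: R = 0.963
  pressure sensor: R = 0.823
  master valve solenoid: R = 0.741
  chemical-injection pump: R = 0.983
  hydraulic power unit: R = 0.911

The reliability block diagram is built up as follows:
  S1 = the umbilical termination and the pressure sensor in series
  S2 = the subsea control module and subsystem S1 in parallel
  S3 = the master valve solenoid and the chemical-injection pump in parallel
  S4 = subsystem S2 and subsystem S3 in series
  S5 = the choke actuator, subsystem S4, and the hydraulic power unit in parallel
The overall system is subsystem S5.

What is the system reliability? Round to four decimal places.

0.9995

Series (umbilical termination and pressure sensor): 0.963000 × 0.823000 = 0.792549
Parallel (subsea control module and [0.792549]): 1 − (1 − 0.916000)(1 − 0.792549) = 0.982574
Parallel (master valve solenoid and chemical-injection pump): 1 − (1 − 0.741000)(1 − 0.983000) = 0.995597
Series ([0.982574] and [0.995597]): 0.982574 × 0.995597 = 0.978248
Parallel (choke actuator, [0.978248], and hydraulic power unit): 1 − (1 − 0.734000)(1 − 0.978248)(1 − 0.911000) = 0.9995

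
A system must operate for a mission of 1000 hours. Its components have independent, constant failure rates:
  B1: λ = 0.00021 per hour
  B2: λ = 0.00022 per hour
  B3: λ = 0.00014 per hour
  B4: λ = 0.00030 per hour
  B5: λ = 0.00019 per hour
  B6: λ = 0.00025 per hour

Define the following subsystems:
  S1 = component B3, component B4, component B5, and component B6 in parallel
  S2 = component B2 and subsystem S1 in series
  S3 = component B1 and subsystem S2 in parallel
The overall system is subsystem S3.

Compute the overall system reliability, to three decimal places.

0.962

R(B1) = exp(−0.00021 × 1000) = 0.81058
R(B2) = exp(−0.00022 × 1000) = 0.80252
R(B3) = exp(−0.00014 × 1000) = 0.86936
R(B4) = exp(−0.00030 × 1000) = 0.74082
R(B5) = exp(−0.00019 × 1000) = 0.82696
R(B6) = exp(−0.00025 × 1000) = 0.77880
Parallel (B3, B4, B5, and B6): 1 − (1 − 0.86936)(1 − 0.74082)(1 − 0.82696)(1 − 0.77880) = 0.99870
Series (B2 and [0.99870]): 0.80252 × 0.99870 = 0.80148
Parallel (B1 and [0.80148]): 1 − (1 − 0.81058)(1 − 0.80148) = 0.962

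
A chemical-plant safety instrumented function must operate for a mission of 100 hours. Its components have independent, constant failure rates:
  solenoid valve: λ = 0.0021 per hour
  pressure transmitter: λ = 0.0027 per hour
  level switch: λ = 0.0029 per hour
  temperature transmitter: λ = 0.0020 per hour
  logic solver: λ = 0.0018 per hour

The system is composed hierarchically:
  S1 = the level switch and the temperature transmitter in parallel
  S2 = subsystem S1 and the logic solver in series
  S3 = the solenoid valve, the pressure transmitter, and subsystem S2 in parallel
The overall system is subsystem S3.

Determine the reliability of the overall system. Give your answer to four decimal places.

0.9909

R(solenoid valve) = exp(−0.0021 × 100) = 0.810584
R(pressure transmitter) = exp(−0.0027 × 100) = 0.763379
R(level switch) = exp(−0.0029 × 100) = 0.748264
R(temperature transmitter) = exp(−0.0020 × 100) = 0.818731
R(logic solver) = exp(−0.0018 × 100) = 0.835270
Parallel (level switch and temperature transmitter): 1 − (1 − 0.748264)(1 − 0.818731) = 0.954368
Series ([0.954368] and logic solver): 0.954368 × 0.835270 = 0.797155
Parallel (solenoid valve, pressure transmitter, and [0.797155]): 1 − (1 − 0.810584)(1 − 0.763379)(1 − 0.797155) = 0.9909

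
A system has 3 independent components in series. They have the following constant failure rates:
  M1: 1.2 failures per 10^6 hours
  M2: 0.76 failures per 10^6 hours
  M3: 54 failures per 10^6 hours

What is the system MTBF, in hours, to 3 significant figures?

Series of exponential components: λ_sys = Σ λ_i
λ_sys = 0.0000012 + 0.00000076 + 0.000054 = 5.5960e-05 /h
MTBF = 1 / λ_sys = 17900 h

17900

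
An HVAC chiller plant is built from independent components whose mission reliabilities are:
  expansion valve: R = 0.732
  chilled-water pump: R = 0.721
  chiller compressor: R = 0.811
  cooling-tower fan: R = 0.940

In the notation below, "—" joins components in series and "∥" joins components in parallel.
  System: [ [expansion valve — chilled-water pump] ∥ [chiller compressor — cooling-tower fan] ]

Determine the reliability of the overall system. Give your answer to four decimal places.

0.8878

Series (expansion valve and chilled-water pump): 0.732000 × 0.721000 = 0.527772
Series (chiller compressor and cooling-tower fan): 0.811000 × 0.940000 = 0.762340
Parallel ([0.527772] and [0.762340]): 1 − (1 − 0.527772)(1 − 0.762340) = 0.8878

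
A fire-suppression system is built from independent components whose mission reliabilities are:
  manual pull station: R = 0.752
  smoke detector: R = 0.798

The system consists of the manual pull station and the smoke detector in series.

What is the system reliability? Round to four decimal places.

Series (manual pull station and smoke detector): 0.752000 × 0.798000 = 0.6001

0.6001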